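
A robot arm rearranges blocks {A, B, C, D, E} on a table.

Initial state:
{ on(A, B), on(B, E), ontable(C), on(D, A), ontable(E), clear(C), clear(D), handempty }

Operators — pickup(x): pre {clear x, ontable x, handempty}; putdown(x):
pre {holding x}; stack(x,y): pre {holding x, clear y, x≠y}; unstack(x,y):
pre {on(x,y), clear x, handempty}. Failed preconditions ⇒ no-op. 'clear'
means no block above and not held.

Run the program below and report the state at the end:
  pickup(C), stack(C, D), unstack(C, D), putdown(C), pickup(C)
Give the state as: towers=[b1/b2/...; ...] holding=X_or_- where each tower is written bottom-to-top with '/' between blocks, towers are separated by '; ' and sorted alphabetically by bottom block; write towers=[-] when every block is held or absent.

step 1 (pickup(C)): towers=[E/B/A/D] holding=C
step 2 (stack(C, D)): towers=[E/B/A/D/C] holding=-
step 3 (unstack(C, D)): towers=[E/B/A/D] holding=C
step 4 (putdown(C)): towers=[C; E/B/A/D] holding=-
step 5 (pickup(C)): towers=[E/B/A/D] holding=C

towers=[E/B/A/D] holding=C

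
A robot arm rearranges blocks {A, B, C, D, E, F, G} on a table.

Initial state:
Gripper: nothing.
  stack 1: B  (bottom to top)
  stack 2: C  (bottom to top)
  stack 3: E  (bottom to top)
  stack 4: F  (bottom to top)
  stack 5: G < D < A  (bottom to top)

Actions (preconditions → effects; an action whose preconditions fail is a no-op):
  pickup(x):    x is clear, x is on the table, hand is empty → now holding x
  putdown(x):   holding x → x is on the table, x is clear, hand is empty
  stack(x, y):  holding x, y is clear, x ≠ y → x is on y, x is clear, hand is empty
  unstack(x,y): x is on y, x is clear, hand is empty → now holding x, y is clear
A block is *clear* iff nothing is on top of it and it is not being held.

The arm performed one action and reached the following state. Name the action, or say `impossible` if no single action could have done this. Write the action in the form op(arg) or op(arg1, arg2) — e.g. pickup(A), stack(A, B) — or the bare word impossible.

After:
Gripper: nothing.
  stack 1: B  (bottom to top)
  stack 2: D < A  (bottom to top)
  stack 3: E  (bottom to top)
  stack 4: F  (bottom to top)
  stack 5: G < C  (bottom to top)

target: towers=[B; D/A; E; F; G/C] holding=-
         pickup(B) → towers=[C; E; F; G/D/A] holding=B
         pickup(F) → towers=[B; C; E; G/D/A] holding=F
     unstack(A, D) → towers=[B; C; E; F; G/D] holding=A
         pickup(E) → towers=[B; C; F; G/D/A] holding=E
         pickup(C) → towers=[B; E; F; G/D/A] holding=C
none of the 5 applicable actions match → impossible

impossible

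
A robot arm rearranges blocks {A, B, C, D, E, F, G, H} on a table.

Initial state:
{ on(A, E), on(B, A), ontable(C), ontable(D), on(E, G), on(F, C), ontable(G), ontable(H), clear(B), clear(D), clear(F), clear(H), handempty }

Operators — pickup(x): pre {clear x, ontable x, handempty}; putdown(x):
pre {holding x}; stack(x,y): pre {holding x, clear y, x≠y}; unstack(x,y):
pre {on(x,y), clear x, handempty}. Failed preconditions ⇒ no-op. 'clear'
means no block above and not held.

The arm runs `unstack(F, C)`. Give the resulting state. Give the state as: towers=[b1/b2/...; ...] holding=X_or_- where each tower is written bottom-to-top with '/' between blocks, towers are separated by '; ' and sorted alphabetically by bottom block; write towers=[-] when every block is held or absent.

before: towers=[C/F; D; G/E/A/B; H] holding=-
pre[unstack(F, C)]: on(F,C) ok, clear(F) ok, handempty ok
all met → apply unstack(F, C)
after:  towers=[C; D; G/E/A/B; H] holding=F

towers=[C; D; G/E/A/B; H] holding=F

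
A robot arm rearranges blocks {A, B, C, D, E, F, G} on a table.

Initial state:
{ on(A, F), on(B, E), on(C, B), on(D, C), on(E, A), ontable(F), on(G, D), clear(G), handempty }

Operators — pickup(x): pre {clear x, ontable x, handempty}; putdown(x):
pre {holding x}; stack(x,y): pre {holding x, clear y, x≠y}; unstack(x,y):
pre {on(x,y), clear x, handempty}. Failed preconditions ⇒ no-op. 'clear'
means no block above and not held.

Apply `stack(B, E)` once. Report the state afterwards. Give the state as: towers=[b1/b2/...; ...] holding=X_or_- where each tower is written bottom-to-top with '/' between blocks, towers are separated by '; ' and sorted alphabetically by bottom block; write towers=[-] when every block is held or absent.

towers=[F/A/E/B/C/D/G] holding=-

before: towers=[F/A/E/B/C/D/G] holding=-
pre[stack(B, E)]: holding(B) fail, clear(E) fail, B≠E ok
holding(B), clear(E) unmet → stack(B, E) is a no-op
after:  towers=[F/A/E/B/C/D/G] holding=-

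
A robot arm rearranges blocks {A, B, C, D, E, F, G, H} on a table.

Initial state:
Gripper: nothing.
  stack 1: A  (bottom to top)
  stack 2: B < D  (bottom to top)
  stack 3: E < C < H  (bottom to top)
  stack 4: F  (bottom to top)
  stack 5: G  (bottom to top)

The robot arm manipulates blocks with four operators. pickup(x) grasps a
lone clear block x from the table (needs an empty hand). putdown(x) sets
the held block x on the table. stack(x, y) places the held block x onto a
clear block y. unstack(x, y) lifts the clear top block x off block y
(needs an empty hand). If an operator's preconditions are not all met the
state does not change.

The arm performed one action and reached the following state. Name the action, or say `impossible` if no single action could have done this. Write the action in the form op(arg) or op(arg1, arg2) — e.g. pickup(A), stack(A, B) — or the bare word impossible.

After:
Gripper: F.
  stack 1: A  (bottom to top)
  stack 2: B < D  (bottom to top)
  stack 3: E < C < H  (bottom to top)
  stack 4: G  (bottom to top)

pickup(F)

target: towers=[A; B/D; E/C/H; G] holding=F
         pickup(G) → towers=[A; B/D; E/C/H; F] holding=G
         pickup(A) → towers=[B/D; E/C/H; F; G] holding=A
     unstack(H, C) → towers=[A; B/D; E/C; F; G] holding=H
         pickup(F) → towers=[A; B/D; E/C/H; G] holding=F  ← match
     unstack(D, B) → towers=[A; B; E/C/H; F; G] holding=D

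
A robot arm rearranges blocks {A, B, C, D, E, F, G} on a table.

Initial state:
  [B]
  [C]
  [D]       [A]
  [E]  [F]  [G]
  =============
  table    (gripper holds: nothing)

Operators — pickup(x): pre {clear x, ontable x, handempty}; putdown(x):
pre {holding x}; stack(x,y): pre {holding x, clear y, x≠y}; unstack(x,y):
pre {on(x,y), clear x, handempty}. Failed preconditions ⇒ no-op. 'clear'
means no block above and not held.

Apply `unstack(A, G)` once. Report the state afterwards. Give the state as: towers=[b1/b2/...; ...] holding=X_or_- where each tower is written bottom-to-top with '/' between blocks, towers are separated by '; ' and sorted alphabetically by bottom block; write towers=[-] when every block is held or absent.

towers=[E/D/C/B; F; G] holding=A

before: towers=[E/D/C/B; F; G/A] holding=-
pre[unstack(A, G)]: on(A,G) ok, clear(A) ok, handempty ok
all met → apply unstack(A, G)
after:  towers=[E/D/C/B; F; G] holding=A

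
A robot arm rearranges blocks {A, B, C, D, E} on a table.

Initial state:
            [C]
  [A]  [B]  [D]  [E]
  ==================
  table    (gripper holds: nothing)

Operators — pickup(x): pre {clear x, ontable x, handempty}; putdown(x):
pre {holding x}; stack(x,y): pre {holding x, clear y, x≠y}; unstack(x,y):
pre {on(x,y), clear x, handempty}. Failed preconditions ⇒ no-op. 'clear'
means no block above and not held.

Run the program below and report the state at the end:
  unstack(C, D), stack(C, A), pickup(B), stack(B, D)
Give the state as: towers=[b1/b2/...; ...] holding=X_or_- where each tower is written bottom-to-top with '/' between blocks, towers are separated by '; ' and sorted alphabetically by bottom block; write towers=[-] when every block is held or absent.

step 1 (unstack(C, D)): towers=[A; B; D; E] holding=C
step 2 (stack(C, A)): towers=[A/C; B; D; E] holding=-
step 3 (pickup(B)): towers=[A/C; D; E] holding=B
step 4 (stack(B, D)): towers=[A/C; D/B; E] holding=-

towers=[A/C; D/B; E] holding=-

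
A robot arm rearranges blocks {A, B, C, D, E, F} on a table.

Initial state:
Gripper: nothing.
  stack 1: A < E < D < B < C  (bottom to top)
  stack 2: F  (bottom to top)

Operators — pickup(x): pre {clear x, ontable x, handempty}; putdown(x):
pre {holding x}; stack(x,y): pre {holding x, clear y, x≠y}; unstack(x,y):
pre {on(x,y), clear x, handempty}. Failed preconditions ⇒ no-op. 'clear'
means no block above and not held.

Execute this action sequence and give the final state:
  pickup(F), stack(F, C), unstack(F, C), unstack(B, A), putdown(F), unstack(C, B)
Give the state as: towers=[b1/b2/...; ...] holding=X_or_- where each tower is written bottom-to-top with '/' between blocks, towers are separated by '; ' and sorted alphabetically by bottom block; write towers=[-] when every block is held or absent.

towers=[A/E/D/B; F] holding=C

step 1 (pickup(F)): towers=[A/E/D/B/C] holding=F
step 2 (stack(F, C)): towers=[A/E/D/B/C/F] holding=-
step 3 (unstack(F, C)): towers=[A/E/D/B/C] holding=F
step 4 (unstack(B, A)) [no-op]: towers=[A/E/D/B/C] holding=F
step 5 (putdown(F)): towers=[A/E/D/B/C; F] holding=-
step 6 (unstack(C, B)): towers=[A/E/D/B; F] holding=C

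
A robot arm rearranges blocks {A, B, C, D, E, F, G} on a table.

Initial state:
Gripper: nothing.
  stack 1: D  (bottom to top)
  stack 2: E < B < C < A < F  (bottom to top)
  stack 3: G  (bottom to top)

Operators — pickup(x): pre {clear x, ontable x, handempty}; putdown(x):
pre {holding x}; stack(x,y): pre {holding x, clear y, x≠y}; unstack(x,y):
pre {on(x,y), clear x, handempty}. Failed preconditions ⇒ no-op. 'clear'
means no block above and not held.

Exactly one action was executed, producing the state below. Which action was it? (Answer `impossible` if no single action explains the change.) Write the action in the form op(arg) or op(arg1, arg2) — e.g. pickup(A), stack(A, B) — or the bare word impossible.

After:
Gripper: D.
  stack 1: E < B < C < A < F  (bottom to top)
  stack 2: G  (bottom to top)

pickup(D)

target: towers=[E/B/C/A/F; G] holding=D
     unstack(F, A) → towers=[D; E/B/C/A; G] holding=F
         pickup(G) → towers=[D; E/B/C/A/F] holding=G
         pickup(D) → towers=[E/B/C/A/F; G] holding=D  ← match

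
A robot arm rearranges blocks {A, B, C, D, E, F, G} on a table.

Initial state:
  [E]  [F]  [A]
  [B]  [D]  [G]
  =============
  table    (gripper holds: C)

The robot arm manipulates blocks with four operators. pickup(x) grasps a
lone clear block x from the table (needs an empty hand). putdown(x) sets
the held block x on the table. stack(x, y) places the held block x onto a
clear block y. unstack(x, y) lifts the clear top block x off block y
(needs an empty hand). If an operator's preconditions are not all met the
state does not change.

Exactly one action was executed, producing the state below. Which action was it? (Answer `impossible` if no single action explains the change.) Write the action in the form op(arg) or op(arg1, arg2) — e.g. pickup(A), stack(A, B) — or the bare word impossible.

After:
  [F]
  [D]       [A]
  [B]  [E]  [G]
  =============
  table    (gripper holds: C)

impossible

target: towers=[B/D/F; E; G/A] holding=C
        putdown(C) → towers=[B/E; C; D/F; G/A] holding=-
       stack(C, F) → towers=[B/E; D/F/C; G/A] holding=-
       stack(C, A) → towers=[B/E; D/F; G/A/C] holding=-
       stack(C, E) → towers=[B/E/C; D/F; G/A] holding=-
none of the 4 applicable actions match → impossible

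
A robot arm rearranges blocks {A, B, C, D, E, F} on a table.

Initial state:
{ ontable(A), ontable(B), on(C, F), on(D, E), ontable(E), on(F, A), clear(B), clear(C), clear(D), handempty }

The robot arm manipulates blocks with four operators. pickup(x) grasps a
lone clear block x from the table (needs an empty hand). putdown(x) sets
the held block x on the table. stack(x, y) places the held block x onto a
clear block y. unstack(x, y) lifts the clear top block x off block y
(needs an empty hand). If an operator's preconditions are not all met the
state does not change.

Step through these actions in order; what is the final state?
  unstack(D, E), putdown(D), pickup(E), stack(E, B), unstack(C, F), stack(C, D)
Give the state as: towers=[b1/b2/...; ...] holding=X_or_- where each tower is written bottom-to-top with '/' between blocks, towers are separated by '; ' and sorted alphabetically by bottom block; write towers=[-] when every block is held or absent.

step 1 (unstack(D, E)): towers=[A/F/C; B; E] holding=D
step 2 (putdown(D)): towers=[A/F/C; B; D; E] holding=-
step 3 (pickup(E)): towers=[A/F/C; B; D] holding=E
step 4 (stack(E, B)): towers=[A/F/C; B/E; D] holding=-
step 5 (unstack(C, F)): towers=[A/F; B/E; D] holding=C
step 6 (stack(C, D)): towers=[A/F; B/E; D/C] holding=-

towers=[A/F; B/E; D/C] holding=-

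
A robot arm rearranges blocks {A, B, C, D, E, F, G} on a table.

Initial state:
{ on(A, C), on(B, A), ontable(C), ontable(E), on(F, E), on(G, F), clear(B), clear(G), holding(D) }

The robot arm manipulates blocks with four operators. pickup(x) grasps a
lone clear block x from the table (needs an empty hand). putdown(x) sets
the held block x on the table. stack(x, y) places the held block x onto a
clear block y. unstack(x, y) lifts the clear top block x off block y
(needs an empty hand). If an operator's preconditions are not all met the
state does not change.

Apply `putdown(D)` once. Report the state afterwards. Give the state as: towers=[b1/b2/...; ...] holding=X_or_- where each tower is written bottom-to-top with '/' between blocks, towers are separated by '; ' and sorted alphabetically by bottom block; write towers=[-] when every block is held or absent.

before: towers=[C/A/B; E/F/G] holding=D
pre[putdown(D)]: holding(D) yes
all met → apply putdown(D)
after:  towers=[C/A/B; D; E/F/G] holding=-

towers=[C/A/B; D; E/F/G] holding=-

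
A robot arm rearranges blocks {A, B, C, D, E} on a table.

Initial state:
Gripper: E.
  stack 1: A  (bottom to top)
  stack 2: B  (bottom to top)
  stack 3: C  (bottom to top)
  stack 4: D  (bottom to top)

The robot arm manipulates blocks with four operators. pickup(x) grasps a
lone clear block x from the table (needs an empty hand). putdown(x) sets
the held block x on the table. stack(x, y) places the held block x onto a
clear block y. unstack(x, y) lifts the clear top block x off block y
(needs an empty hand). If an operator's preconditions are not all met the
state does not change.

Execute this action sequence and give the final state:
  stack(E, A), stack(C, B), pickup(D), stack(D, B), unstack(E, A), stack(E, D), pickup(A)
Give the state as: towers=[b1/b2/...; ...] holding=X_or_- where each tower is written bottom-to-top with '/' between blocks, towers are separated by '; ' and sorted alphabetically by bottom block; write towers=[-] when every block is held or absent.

towers=[B/D/E; C] holding=A

step 1 (stack(E, A)): towers=[A/E; B; C; D] holding=-
step 2 (stack(C, B)) [no-op]: towers=[A/E; B; C; D] holding=-
step 3 (pickup(D)): towers=[A/E; B; C] holding=D
step 4 (stack(D, B)): towers=[A/E; B/D; C] holding=-
step 5 (unstack(E, A)): towers=[A; B/D; C] holding=E
step 6 (stack(E, D)): towers=[A; B/D/E; C] holding=-
step 7 (pickup(A)): towers=[B/D/E; C] holding=A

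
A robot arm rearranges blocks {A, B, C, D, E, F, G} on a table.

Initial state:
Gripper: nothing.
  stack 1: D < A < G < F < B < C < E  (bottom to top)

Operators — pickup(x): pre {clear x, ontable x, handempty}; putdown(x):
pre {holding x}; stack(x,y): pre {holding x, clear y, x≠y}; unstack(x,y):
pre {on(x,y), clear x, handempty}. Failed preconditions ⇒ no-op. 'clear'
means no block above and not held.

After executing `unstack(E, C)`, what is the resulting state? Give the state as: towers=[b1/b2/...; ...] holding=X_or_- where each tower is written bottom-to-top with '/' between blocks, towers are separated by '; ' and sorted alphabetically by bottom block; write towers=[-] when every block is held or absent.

before: towers=[D/A/G/F/B/C/E] holding=-
pre[unstack(E, C)]: on(E,C) yes, clear(E) yes, handempty yes
all met → apply unstack(E, C)
after:  towers=[D/A/G/F/B/C] holding=E

towers=[D/A/G/F/B/C] holding=E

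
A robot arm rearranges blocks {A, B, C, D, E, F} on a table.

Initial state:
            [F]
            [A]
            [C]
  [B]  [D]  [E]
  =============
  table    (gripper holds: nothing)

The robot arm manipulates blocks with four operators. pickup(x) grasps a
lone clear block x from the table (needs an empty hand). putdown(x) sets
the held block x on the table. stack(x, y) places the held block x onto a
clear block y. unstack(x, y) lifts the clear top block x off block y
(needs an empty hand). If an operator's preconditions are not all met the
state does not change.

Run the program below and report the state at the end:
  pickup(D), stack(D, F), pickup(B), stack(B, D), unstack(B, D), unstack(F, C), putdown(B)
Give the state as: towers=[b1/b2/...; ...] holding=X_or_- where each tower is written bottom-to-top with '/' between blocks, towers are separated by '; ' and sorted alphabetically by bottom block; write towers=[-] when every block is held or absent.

step 1 (pickup(D)): towers=[B; E/C/A/F] holding=D
step 2 (stack(D, F)): towers=[B; E/C/A/F/D] holding=-
step 3 (pickup(B)): towers=[E/C/A/F/D] holding=B
step 4 (stack(B, D)): towers=[E/C/A/F/D/B] holding=-
step 5 (unstack(B, D)): towers=[E/C/A/F/D] holding=B
step 6 (unstack(F, C)) [no-op]: towers=[E/C/A/F/D] holding=B
step 7 (putdown(B)): towers=[B; E/C/A/F/D] holding=-

towers=[B; E/C/A/F/D] holding=-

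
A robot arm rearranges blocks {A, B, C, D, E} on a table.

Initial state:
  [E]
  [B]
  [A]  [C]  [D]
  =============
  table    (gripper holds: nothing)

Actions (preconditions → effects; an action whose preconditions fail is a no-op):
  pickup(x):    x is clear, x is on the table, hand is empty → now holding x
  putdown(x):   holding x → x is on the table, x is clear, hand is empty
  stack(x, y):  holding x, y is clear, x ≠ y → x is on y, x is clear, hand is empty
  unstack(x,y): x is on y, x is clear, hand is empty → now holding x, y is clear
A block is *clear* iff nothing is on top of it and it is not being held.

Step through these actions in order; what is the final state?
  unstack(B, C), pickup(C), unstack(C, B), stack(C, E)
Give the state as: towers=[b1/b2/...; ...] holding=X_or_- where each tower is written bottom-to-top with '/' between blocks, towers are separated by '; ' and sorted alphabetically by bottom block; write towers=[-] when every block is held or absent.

step 1 (unstack(B, C)) [no-op]: towers=[A/B/E; C; D] holding=-
step 2 (pickup(C)): towers=[A/B/E; D] holding=C
step 3 (unstack(C, B)) [no-op]: towers=[A/B/E; D] holding=C
step 4 (stack(C, E)): towers=[A/B/E/C; D] holding=-

towers=[A/B/E/C; D] holding=-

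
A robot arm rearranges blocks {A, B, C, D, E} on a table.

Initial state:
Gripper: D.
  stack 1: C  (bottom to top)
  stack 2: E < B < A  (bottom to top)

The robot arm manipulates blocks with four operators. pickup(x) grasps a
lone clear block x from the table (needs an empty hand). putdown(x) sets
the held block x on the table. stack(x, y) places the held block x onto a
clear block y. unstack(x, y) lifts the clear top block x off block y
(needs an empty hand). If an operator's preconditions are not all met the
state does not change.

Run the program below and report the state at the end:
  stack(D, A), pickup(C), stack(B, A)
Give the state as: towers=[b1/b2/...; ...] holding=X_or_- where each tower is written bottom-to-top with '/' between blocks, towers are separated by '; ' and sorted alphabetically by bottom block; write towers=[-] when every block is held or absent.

step 1 (stack(D, A)): towers=[C; E/B/A/D] holding=-
step 2 (pickup(C)): towers=[E/B/A/D] holding=C
step 3 (stack(B, A)) [no-op]: towers=[E/B/A/D] holding=C

towers=[E/B/A/D] holding=C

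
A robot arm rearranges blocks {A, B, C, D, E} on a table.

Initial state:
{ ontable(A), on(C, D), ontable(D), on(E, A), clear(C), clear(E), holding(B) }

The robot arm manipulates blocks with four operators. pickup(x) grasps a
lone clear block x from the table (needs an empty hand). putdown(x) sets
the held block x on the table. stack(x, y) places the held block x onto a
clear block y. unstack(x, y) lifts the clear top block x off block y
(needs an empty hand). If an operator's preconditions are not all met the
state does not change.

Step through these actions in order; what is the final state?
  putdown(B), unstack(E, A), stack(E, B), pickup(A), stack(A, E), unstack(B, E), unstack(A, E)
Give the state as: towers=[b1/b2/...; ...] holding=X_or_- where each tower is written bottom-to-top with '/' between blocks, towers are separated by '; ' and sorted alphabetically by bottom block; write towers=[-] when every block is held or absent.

step 1 (putdown(B)): towers=[A/E; B; D/C] holding=-
step 2 (unstack(E, A)): towers=[A; B; D/C] holding=E
step 3 (stack(E, B)): towers=[A; B/E; D/C] holding=-
step 4 (pickup(A)): towers=[B/E; D/C] holding=A
step 5 (stack(A, E)): towers=[B/E/A; D/C] holding=-
step 6 (unstack(B, E)) [no-op]: towers=[B/E/A; D/C] holding=-
step 7 (unstack(A, E)): towers=[B/E; D/C] holding=A

towers=[B/E; D/C] holding=A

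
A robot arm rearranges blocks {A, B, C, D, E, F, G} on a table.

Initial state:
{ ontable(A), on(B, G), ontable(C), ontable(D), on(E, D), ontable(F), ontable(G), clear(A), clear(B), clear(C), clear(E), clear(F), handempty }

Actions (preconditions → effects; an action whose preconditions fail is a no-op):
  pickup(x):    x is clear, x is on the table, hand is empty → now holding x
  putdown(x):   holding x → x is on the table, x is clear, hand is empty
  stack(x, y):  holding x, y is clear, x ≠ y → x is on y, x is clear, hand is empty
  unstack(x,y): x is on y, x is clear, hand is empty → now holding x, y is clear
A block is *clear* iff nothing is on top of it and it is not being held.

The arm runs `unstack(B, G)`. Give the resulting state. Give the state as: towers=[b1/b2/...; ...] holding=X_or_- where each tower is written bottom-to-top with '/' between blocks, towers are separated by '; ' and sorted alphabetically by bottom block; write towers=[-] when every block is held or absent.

before: towers=[A; C; D/E; F; G/B] holding=-
pre[unstack(B, G)]: on(B,G) ✓, clear(B) ✓, handempty ✓
all met → apply unstack(B, G)
after:  towers=[A; C; D/E; F; G] holding=B

towers=[A; C; D/E; F; G] holding=B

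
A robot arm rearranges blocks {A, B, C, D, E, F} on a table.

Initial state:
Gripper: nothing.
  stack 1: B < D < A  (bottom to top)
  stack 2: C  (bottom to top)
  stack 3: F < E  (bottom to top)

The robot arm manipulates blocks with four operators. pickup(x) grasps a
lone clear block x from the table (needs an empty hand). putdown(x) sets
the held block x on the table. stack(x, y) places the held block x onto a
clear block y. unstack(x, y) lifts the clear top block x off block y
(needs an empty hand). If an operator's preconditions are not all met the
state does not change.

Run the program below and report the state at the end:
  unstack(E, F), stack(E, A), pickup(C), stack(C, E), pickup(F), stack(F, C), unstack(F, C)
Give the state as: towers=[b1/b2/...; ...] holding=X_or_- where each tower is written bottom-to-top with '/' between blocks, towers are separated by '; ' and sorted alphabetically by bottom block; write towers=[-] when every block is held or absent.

towers=[B/D/A/E/C] holding=F

step 1 (unstack(E, F)): towers=[B/D/A; C; F] holding=E
step 2 (stack(E, A)): towers=[B/D/A/E; C; F] holding=-
step 3 (pickup(C)): towers=[B/D/A/E; F] holding=C
step 4 (stack(C, E)): towers=[B/D/A/E/C; F] holding=-
step 5 (pickup(F)): towers=[B/D/A/E/C] holding=F
step 6 (stack(F, C)): towers=[B/D/A/E/C/F] holding=-
step 7 (unstack(F, C)): towers=[B/D/A/E/C] holding=F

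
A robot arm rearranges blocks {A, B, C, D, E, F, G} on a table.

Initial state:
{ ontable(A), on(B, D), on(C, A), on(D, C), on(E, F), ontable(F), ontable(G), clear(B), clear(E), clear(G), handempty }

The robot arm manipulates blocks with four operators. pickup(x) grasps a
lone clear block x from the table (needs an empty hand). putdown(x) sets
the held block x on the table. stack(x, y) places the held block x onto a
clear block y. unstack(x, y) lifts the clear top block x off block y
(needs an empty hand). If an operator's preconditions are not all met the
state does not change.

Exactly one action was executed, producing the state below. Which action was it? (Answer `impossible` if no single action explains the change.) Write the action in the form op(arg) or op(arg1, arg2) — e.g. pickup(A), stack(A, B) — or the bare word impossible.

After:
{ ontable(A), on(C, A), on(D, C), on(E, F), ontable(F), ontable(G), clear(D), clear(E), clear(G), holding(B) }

target: towers=[A/C/D; F/E; G] holding=B
     unstack(B, D) → towers=[A/C/D; F/E; G] holding=B  ← match
         pickup(G) → towers=[A/C/D/B; F/E] holding=G
     unstack(E, F) → towers=[A/C/D/B; F; G] holding=E

unstack(B, D)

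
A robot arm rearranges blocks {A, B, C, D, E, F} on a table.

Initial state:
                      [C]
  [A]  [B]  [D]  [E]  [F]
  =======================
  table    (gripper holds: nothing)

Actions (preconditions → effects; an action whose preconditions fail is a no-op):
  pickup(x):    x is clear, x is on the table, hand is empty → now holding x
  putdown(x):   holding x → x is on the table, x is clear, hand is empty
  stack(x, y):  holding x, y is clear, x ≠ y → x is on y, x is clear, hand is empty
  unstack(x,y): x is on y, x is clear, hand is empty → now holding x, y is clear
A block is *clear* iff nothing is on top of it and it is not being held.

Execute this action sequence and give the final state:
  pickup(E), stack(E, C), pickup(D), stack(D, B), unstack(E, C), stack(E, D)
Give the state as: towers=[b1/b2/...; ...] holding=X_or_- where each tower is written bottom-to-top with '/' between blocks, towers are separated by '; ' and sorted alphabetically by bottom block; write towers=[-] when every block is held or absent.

step 1 (pickup(E)): towers=[A; B; D; F/C] holding=E
step 2 (stack(E, C)): towers=[A; B; D; F/C/E] holding=-
step 3 (pickup(D)): towers=[A; B; F/C/E] holding=D
step 4 (stack(D, B)): towers=[A; B/D; F/C/E] holding=-
step 5 (unstack(E, C)): towers=[A; B/D; F/C] holding=E
step 6 (stack(E, D)): towers=[A; B/D/E; F/C] holding=-

towers=[A; B/D/E; F/C] holding=-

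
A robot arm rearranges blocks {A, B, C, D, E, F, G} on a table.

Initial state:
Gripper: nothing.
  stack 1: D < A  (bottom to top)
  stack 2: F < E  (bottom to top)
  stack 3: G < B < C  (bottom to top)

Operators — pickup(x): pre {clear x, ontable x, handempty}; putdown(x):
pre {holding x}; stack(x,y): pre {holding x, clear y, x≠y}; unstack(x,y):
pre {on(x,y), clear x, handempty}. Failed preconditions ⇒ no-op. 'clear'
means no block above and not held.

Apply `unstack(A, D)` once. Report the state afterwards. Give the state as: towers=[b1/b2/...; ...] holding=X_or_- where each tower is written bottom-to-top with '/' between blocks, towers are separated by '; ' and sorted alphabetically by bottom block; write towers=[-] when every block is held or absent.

before: towers=[D/A; F/E; G/B/C] holding=-
pre[unstack(A, D)]: on(A,D) ok, clear(A) ok, handempty ok
all met → apply unstack(A, D)
after:  towers=[D; F/E; G/B/C] holding=A

towers=[D; F/E; G/B/C] holding=A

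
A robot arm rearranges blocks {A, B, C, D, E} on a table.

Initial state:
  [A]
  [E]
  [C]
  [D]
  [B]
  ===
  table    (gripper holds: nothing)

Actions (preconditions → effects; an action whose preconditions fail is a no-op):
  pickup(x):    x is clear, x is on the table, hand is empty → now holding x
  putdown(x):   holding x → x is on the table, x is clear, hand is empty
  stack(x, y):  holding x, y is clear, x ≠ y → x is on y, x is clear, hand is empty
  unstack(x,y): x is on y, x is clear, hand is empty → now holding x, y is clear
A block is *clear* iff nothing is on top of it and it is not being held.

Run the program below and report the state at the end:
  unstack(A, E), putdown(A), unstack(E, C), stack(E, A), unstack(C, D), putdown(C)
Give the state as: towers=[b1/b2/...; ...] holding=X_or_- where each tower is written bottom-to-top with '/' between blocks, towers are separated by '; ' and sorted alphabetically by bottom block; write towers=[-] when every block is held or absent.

step 1 (unstack(A, E)): towers=[B/D/C/E] holding=A
step 2 (putdown(A)): towers=[A; B/D/C/E] holding=-
step 3 (unstack(E, C)): towers=[A; B/D/C] holding=E
step 4 (stack(E, A)): towers=[A/E; B/D/C] holding=-
step 5 (unstack(C, D)): towers=[A/E; B/D] holding=C
step 6 (putdown(C)): towers=[A/E; B/D; C] holding=-

towers=[A/E; B/D; C] holding=-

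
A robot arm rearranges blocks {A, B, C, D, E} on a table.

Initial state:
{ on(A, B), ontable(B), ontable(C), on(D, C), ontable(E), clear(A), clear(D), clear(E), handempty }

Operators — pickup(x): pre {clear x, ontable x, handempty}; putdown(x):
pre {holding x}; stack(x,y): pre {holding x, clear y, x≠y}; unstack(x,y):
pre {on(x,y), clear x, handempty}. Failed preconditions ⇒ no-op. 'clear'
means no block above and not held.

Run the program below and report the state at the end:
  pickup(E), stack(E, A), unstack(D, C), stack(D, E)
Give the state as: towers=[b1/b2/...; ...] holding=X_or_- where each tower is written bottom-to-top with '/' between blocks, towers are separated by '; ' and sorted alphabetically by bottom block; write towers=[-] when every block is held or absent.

towers=[B/A/E/D; C] holding=-

step 1 (pickup(E)): towers=[B/A; C/D] holding=E
step 2 (stack(E, A)): towers=[B/A/E; C/D] holding=-
step 3 (unstack(D, C)): towers=[B/A/E; C] holding=D
step 4 (stack(D, E)): towers=[B/A/E/D; C] holding=-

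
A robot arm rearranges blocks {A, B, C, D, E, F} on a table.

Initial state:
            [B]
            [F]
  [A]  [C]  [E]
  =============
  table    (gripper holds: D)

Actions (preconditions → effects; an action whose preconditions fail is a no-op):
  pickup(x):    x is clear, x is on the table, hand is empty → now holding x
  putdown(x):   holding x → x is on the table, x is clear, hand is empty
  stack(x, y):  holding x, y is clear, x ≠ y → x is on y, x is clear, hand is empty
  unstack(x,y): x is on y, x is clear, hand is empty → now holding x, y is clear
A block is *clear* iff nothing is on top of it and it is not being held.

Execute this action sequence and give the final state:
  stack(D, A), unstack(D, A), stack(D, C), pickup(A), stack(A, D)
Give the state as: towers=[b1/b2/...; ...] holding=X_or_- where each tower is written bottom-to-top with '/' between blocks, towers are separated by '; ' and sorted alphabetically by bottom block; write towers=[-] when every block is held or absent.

towers=[C/D/A; E/F/B] holding=-

step 1 (stack(D, A)): towers=[A/D; C; E/F/B] holding=-
step 2 (unstack(D, A)): towers=[A; C; E/F/B] holding=D
step 3 (stack(D, C)): towers=[A; C/D; E/F/B] holding=-
step 4 (pickup(A)): towers=[C/D; E/F/B] holding=A
step 5 (stack(A, D)): towers=[C/D/A; E/F/B] holding=-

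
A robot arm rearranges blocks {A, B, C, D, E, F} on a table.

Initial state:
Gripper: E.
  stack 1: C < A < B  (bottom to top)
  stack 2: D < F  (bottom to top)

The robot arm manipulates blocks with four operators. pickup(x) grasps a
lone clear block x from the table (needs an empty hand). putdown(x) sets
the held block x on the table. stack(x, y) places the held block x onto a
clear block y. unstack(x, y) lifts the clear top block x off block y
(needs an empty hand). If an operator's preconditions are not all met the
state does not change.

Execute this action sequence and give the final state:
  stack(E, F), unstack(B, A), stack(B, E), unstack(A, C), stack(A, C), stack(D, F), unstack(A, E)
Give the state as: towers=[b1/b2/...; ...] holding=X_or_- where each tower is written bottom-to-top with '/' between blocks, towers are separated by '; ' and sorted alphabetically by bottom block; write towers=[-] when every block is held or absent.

towers=[C/A; D/F/E/B] holding=-

step 1 (stack(E, F)): towers=[C/A/B; D/F/E] holding=-
step 2 (unstack(B, A)): towers=[C/A; D/F/E] holding=B
step 3 (stack(B, E)): towers=[C/A; D/F/E/B] holding=-
step 4 (unstack(A, C)): towers=[C; D/F/E/B] holding=A
step 5 (stack(A, C)): towers=[C/A; D/F/E/B] holding=-
step 6 (stack(D, F)) [no-op]: towers=[C/A; D/F/E/B] holding=-
step 7 (unstack(A, E)) [no-op]: towers=[C/A; D/F/E/B] holding=-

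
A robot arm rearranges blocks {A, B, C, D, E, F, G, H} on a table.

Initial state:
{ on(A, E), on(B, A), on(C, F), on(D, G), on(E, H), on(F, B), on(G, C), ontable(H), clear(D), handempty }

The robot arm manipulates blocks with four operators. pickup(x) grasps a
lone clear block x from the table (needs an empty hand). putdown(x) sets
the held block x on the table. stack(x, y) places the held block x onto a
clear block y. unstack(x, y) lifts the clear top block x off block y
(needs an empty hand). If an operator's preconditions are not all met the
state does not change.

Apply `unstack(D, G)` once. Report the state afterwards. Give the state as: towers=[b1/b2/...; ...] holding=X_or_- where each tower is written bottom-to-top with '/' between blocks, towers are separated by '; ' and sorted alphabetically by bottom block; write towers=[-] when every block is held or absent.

before: towers=[H/E/A/B/F/C/G/D] holding=-
pre[unstack(D, G)]: on(D,G) ok, clear(D) ok, handempty ok
all met → apply unstack(D, G)
after:  towers=[H/E/A/B/F/C/G] holding=D

towers=[H/E/A/B/F/C/G] holding=D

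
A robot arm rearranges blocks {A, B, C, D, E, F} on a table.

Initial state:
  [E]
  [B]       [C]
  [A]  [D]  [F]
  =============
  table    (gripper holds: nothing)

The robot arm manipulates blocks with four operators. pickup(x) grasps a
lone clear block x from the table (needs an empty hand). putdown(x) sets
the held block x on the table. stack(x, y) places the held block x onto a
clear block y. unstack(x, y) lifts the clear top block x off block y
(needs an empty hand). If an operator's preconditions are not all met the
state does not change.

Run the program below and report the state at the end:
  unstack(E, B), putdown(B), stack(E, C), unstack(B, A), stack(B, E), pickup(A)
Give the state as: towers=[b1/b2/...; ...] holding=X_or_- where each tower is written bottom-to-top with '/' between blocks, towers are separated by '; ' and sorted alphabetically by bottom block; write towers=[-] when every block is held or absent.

step 1 (unstack(E, B)): towers=[A/B; D; F/C] holding=E
step 2 (putdown(B)) [no-op]: towers=[A/B; D; F/C] holding=E
step 3 (stack(E, C)): towers=[A/B; D; F/C/E] holding=-
step 4 (unstack(B, A)): towers=[A; D; F/C/E] holding=B
step 5 (stack(B, E)): towers=[A; D; F/C/E/B] holding=-
step 6 (pickup(A)): towers=[D; F/C/E/B] holding=A

towers=[D; F/C/E/B] holding=A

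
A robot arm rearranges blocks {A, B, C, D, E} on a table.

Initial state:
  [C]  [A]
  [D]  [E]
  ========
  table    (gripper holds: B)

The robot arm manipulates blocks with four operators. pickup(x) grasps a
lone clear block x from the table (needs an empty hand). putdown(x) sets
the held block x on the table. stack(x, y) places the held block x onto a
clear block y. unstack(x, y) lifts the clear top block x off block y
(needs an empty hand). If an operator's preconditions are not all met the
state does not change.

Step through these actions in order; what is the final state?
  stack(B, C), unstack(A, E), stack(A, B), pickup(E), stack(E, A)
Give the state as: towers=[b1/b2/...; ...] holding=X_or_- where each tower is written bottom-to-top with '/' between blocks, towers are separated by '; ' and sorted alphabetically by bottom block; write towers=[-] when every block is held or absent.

towers=[D/C/B/A/E] holding=-

step 1 (stack(B, C)): towers=[D/C/B; E/A] holding=-
step 2 (unstack(A, E)): towers=[D/C/B; E] holding=A
step 3 (stack(A, B)): towers=[D/C/B/A; E] holding=-
step 4 (pickup(E)): towers=[D/C/B/A] holding=E
step 5 (stack(E, A)): towers=[D/C/B/A/E] holding=-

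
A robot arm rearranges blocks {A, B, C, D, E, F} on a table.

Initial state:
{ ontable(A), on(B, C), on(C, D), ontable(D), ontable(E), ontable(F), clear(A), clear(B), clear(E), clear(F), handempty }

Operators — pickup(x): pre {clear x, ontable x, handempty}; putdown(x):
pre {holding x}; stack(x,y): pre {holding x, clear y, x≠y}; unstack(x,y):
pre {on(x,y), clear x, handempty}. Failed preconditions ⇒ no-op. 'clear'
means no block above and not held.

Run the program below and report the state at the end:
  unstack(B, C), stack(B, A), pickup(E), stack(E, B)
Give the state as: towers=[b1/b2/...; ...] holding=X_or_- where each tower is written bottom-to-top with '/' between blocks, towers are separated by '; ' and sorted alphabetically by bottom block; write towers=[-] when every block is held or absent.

step 1 (unstack(B, C)): towers=[A; D/C; E; F] holding=B
step 2 (stack(B, A)): towers=[A/B; D/C; E; F] holding=-
step 3 (pickup(E)): towers=[A/B; D/C; F] holding=E
step 4 (stack(E, B)): towers=[A/B/E; D/C; F] holding=-

towers=[A/B/E; D/C; F] holding=-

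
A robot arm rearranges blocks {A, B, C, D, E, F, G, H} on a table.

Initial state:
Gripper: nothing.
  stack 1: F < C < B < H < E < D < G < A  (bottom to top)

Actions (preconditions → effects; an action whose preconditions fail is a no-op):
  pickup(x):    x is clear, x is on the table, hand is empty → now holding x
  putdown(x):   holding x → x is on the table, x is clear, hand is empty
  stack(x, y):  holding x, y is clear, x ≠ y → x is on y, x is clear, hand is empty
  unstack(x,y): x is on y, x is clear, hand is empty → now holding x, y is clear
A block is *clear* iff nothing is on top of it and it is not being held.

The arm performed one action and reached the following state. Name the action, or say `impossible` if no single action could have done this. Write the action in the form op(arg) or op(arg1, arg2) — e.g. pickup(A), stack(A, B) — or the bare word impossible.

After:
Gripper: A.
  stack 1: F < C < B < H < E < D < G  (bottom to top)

target: towers=[F/C/B/H/E/D/G] holding=A
     unstack(A, G) → towers=[F/C/B/H/E/D/G] holding=A  ← match

unstack(A, G)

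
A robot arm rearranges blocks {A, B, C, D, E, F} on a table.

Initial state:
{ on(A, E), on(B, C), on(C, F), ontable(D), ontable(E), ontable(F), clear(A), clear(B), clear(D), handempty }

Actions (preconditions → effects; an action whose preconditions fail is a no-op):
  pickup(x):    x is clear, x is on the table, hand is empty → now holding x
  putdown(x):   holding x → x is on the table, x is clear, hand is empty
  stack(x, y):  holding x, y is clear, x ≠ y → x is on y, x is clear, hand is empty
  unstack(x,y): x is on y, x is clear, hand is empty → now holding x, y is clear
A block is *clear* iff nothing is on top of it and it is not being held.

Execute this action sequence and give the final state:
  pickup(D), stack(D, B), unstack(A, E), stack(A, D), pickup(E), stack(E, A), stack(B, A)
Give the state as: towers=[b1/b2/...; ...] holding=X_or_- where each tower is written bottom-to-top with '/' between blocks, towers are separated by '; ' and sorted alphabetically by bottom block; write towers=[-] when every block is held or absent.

towers=[F/C/B/D/A/E] holding=-

step 1 (pickup(D)): towers=[E/A; F/C/B] holding=D
step 2 (stack(D, B)): towers=[E/A; F/C/B/D] holding=-
step 3 (unstack(A, E)): towers=[E; F/C/B/D] holding=A
step 4 (stack(A, D)): towers=[E; F/C/B/D/A] holding=-
step 5 (pickup(E)): towers=[F/C/B/D/A] holding=E
step 6 (stack(E, A)): towers=[F/C/B/D/A/E] holding=-
step 7 (stack(B, A)) [no-op]: towers=[F/C/B/D/A/E] holding=-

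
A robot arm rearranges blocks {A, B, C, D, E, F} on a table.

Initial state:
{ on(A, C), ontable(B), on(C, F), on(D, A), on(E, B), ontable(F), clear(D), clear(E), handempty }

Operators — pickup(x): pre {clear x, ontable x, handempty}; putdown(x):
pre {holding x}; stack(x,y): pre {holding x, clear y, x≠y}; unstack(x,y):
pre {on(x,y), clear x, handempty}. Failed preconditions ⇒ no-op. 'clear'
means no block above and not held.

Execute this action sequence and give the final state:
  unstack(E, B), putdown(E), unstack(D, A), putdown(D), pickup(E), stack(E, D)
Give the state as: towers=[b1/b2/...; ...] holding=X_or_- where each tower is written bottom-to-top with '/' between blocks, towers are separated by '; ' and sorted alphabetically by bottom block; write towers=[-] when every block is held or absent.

towers=[B; D/E; F/C/A] holding=-

step 1 (unstack(E, B)): towers=[B; F/C/A/D] holding=E
step 2 (putdown(E)): towers=[B; E; F/C/A/D] holding=-
step 3 (unstack(D, A)): towers=[B; E; F/C/A] holding=D
step 4 (putdown(D)): towers=[B; D; E; F/C/A] holding=-
step 5 (pickup(E)): towers=[B; D; F/C/A] holding=E
step 6 (stack(E, D)): towers=[B; D/E; F/C/A] holding=-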